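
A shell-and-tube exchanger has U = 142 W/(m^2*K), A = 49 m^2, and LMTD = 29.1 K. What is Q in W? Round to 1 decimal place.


Q = U * A * LMTD
Q = 142 * 49 * 29.1
Q = 202477.8 W


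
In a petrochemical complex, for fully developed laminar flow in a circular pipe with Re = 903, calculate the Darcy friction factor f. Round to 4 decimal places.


f = 64 / Re
f = 64 / 903
f = 0.0709


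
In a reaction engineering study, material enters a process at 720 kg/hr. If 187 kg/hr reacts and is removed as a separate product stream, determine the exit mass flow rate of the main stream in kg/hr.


Steady-state mass balance on the main outlet: F_out = F_in - F_removed
F_out = 720 - 187
F_out = 533 kg/hr


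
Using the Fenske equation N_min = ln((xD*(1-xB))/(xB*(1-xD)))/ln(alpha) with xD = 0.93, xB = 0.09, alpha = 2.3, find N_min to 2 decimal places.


N_min = ln((xD*(1-xB))/(xB*(1-xD))) / ln(alpha)
Numerator inside ln: 0.8463 / 0.0063 = 134.333333
ln(134.333333) = 4.900324
ln(alpha) = ln(2.3) = 0.832909
N_min = 4.900324 / 0.832909 = 5.88


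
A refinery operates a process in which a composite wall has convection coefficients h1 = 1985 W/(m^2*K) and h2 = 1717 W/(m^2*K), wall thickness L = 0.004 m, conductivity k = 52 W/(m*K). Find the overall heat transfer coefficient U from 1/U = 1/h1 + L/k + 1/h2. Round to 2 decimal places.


1/U = 1/h1 + L/k + 1/h2
1/U = 1/1985 + 0.004/52 + 1/1717
1/U = 0.0005037783 + 7.69231e-05 + 0.0005824112
1/U = 0.0011631126
U = 859.76 W/(m^2*K)


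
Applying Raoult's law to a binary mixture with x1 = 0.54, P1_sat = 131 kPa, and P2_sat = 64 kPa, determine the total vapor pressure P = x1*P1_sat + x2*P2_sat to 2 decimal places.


P = x1*P1_sat + x2*P2_sat
x2 = 1 - x1 = 1 - 0.54 = 0.46
P = 0.54*131 + 0.46*64
P = 70.74 + 29.44
P = 100.18 kPa


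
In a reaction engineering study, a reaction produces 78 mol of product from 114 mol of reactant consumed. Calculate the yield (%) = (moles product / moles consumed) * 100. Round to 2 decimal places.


Yield = (moles product / moles consumed) * 100%
Yield = (78 / 114) * 100
Yield = 0.6842 * 100
Yield = 68.42%


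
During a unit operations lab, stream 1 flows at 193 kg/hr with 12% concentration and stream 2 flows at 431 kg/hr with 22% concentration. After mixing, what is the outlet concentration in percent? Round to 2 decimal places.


Mass balance on solute: F1*x1 + F2*x2 = F3*x3
F3 = F1 + F2 = 193 + 431 = 624 kg/hr
x3 = (F1*x1 + F2*x2)/F3
x3 = (193*0.12 + 431*0.22) / 624
x3 = 18.91%


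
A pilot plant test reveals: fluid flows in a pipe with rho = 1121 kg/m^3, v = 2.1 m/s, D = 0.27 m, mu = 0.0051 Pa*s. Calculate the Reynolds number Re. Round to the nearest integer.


Re = rho * v * D / mu
Re = 1121 * 2.1 * 0.27 / 0.0051
Re = 635.607 / 0.0051
Re = 124629


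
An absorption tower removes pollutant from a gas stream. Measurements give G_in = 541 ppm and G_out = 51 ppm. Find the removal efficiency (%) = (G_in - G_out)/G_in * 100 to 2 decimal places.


Efficiency = (G_in - G_out) / G_in * 100%
Efficiency = (541 - 51) / 541 * 100
Efficiency = 490 / 541 * 100
Efficiency = 90.57%


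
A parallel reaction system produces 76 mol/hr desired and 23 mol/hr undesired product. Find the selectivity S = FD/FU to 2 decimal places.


S = desired product rate / undesired product rate
S = 76 / 23
S = 3.30


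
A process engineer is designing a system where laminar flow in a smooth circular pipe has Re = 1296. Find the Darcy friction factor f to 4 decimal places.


f = 64 / Re
f = 64 / 1296
f = 0.0494


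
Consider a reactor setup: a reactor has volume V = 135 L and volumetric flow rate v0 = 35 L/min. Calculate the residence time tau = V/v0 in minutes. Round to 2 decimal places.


tau = V / v0
tau = 135 / 35
tau = 3.86 min


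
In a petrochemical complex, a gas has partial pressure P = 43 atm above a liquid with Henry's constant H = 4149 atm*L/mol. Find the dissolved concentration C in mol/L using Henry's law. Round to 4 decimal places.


C = P / H
C = 43 / 4149
C = 0.0104 mol/L


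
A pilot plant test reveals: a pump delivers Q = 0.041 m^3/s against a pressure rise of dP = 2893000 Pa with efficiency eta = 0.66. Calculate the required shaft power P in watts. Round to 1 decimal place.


P = Q * dP / eta
P = 0.041 * 2893000 / 0.66
P = 118613.0 / 0.66
P = 179716.7 W


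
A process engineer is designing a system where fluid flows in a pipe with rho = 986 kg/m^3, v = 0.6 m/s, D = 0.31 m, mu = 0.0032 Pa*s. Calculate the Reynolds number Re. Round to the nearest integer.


Re = rho * v * D / mu
Re = 986 * 0.6 * 0.31 / 0.0032
Re = 183.396 / 0.0032
Re = 57311


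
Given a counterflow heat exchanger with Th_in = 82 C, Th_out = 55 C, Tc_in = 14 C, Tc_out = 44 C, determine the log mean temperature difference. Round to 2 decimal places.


dT1 = Th_in - Tc_out = 82 - 44 = 38
dT2 = Th_out - Tc_in = 55 - 14 = 41
LMTD = (dT1 - dT2) / ln(dT1/dT2)
LMTD = (38 - 41) / ln(38/41)
LMTD = 39.48 K


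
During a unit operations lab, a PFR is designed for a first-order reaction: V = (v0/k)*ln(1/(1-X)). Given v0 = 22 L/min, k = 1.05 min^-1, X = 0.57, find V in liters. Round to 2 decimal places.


V = (v0/k) * ln(1/(1-X))
V = (22/1.05) * ln(1/(1-0.57))
V = 20.952381 * ln(2.325581)
V = 20.952381 * 0.84397
V = 17.68 L


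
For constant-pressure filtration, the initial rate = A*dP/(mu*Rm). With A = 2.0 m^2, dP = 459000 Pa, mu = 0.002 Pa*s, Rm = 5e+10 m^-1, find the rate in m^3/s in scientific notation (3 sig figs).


rate = A * dP / (mu * Rm)
rate = 2.0 * 459000 / (0.002 * 5e+10)
rate = 918000.0 / 1.000e+08
rate = 9.18e-03 m^3/s


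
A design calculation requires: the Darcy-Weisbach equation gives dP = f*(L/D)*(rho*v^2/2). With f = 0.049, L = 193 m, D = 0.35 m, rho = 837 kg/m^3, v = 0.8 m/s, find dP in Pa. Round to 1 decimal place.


dP = f * (L/D) * (rho*v^2/2)
dP = 0.049 * (193/0.35) * (837*0.8^2/2)
L/D = 551.42857143
rho*v^2/2 = 837*0.64/2 = 267.84
dP = 0.049 * 551.42857143 * 267.84
dP = 7237.0 Pa


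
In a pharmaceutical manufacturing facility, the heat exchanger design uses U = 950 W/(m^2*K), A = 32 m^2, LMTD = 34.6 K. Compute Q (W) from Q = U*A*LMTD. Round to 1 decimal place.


Q = U * A * LMTD
Q = 950 * 32 * 34.6
Q = 1051840.0 W


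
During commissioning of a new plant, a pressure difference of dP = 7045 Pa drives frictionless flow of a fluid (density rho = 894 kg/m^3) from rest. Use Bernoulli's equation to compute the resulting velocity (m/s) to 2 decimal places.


v = sqrt(2*dP/rho)
v = sqrt(2*7045/894)
v = sqrt(15.760626)
v = 3.97 m/s


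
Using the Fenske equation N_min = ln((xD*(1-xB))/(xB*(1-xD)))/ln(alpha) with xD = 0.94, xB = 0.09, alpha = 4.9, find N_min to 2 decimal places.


N_min = ln((xD*(1-xB))/(xB*(1-xD))) / ln(alpha)
Numerator inside ln: 0.8554 / 0.0054 = 158.407407
ln(158.407407) = 5.06517
ln(alpha) = ln(4.9) = 1.589235
N_min = 5.06517 / 1.589235 = 3.19


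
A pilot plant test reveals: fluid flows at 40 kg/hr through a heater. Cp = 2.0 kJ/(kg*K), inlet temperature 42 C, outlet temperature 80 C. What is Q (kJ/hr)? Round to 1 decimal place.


Q = m_dot * Cp * (T2 - T1)
Q = 40 * 2.0 * (80 - 42)
Q = 40 * 2.0 * 38
Q = 3040.0 kJ/hr


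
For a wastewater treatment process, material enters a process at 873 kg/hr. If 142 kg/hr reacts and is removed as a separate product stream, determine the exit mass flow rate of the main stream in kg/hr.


Steady-state mass balance on the main outlet: F_out = F_in - F_removed
F_out = 873 - 142
F_out = 731 kg/hr


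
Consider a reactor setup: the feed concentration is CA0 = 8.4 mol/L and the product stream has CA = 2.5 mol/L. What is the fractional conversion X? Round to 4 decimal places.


X = (CA0 - CA) / CA0
X = (8.4 - 2.5) / 8.4
X = 5.9 / 8.4
X = 0.7024


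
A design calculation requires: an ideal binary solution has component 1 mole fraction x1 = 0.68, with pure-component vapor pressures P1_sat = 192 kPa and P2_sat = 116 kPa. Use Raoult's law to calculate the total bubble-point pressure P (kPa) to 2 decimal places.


P = x1*P1_sat + x2*P2_sat
x2 = 1 - x1 = 1 - 0.68 = 0.32
P = 0.68*192 + 0.32*116
P = 130.56 + 37.12
P = 167.68 kPa


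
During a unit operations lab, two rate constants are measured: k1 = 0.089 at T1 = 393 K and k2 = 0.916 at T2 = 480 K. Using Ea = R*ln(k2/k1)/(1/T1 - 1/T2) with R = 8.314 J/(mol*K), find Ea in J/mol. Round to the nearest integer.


Ea = R * ln(k2/k1) / (1/T1 - 1/T2)
ln(k2/k1) = ln(0.916/0.089) = 2.33138
1/T1 - 1/T2 = 1/393 - 1/480 = 0.000461195929
Ea = 8.314 * 2.33138 / 0.000461195929
Ea = 42028 J/mol


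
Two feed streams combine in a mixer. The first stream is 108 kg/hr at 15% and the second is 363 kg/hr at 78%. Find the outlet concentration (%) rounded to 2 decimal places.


Mass balance on solute: F1*x1 + F2*x2 = F3*x3
F3 = F1 + F2 = 108 + 363 = 471 kg/hr
x3 = (F1*x1 + F2*x2)/F3
x3 = (108*0.15 + 363*0.78) / 471
x3 = 63.55%


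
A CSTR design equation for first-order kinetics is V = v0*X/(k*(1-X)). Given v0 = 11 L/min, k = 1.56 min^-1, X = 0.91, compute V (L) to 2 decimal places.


V = v0 * X / (k * (1 - X))
V = 11 * 0.91 / (1.56 * (1 - 0.91))
V = 10.01 / (1.56 * 0.09)
V = 10.01 / 0.1404
V = 71.30 L


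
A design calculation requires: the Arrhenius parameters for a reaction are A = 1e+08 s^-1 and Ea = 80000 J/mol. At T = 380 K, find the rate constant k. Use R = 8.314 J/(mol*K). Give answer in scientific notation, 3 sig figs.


k = A * exp(-Ea/(R*T))
k = 1e+08 * exp(-80000 / (8.314 * 380))
k = 1e+08 * exp(-25.321905)
k = 1.01e-03


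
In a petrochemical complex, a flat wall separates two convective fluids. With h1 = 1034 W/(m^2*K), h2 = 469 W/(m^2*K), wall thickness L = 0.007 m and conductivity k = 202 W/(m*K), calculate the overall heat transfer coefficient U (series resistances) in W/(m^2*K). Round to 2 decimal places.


1/U = 1/h1 + L/k + 1/h2
1/U = 1/1034 + 0.007/202 + 1/469
1/U = 0.000967118 + 3.46535e-05 + 0.0021321962
1/U = 0.0031339677
U = 319.08 W/(m^2*K)


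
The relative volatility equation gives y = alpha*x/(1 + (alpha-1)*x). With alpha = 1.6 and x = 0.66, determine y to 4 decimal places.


y = alpha*x / (1 + (alpha-1)*x)
y = 1.6*0.66 / (1 + (1.6-1)*0.66)
y = 1.056 / (1 + 0.396)
y = 1.056 / 1.396
y = 0.7564


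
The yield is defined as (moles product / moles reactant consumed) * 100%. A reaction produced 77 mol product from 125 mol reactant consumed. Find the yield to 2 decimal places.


Yield = (moles product / moles consumed) * 100%
Yield = (77 / 125) * 100
Yield = 0.616 * 100
Yield = 61.60%


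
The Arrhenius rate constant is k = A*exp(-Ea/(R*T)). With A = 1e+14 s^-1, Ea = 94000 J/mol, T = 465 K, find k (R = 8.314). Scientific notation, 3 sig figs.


k = A * exp(-Ea/(R*T))
k = 1e+14 * exp(-94000 / (8.314 * 465))
k = 1e+14 * exp(-24.314474)
k = 2.76e+03


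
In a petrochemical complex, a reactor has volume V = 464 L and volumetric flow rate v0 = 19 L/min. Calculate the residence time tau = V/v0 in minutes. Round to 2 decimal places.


tau = V / v0
tau = 464 / 19
tau = 24.42 min


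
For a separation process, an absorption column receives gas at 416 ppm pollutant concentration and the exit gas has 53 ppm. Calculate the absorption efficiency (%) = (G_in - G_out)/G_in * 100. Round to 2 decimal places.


Efficiency = (G_in - G_out) / G_in * 100%
Efficiency = (416 - 53) / 416 * 100
Efficiency = 363 / 416 * 100
Efficiency = 87.26%


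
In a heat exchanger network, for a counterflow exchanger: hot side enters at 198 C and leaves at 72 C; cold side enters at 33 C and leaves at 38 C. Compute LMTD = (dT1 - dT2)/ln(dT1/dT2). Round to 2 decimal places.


dT1 = Th_in - Tc_out = 198 - 38 = 160
dT2 = Th_out - Tc_in = 72 - 33 = 39
LMTD = (dT1 - dT2) / ln(dT1/dT2)
LMTD = (160 - 39) / ln(160/39)
LMTD = 85.72 K


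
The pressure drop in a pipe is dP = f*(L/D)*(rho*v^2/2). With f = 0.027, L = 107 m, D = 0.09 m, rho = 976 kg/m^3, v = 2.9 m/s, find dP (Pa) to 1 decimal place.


dP = f * (L/D) * (rho*v^2/2)
dP = 0.027 * (107/0.09) * (976*2.9^2/2)
L/D = 1188.88888889
rho*v^2/2 = 976*8.41/2 = 4104.08
dP = 0.027 * 1188.88888889 * 4104.08
dP = 131741.0 Pa


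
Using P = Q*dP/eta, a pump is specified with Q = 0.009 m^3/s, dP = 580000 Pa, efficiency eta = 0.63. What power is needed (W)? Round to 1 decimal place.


P = Q * dP / eta
P = 0.009 * 580000 / 0.63
P = 5220.0 / 0.63
P = 8285.7 W


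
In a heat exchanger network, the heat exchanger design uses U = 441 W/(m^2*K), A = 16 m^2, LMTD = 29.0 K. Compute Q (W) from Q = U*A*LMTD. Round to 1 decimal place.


Q = U * A * LMTD
Q = 441 * 16 * 29.0
Q = 204624.0 W


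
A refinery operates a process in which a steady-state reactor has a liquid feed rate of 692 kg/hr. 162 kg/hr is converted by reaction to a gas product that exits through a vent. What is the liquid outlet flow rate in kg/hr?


Steady-state mass balance on the main outlet: F_out = F_in - F_removed
F_out = 692 - 162
F_out = 530 kg/hr


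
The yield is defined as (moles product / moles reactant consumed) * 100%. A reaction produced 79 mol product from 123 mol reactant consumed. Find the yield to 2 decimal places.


Yield = (moles product / moles consumed) * 100%
Yield = (79 / 123) * 100
Yield = 0.6423 * 100
Yield = 64.23%


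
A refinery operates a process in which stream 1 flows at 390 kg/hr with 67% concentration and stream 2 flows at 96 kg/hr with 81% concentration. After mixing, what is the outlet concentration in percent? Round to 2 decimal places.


Mass balance on solute: F1*x1 + F2*x2 = F3*x3
F3 = F1 + F2 = 390 + 96 = 486 kg/hr
x3 = (F1*x1 + F2*x2)/F3
x3 = (390*0.67 + 96*0.81) / 486
x3 = 69.77%


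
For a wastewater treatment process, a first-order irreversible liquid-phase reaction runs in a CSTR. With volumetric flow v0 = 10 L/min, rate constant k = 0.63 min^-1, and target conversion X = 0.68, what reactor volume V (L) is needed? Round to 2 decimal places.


V = v0 * X / (k * (1 - X))
V = 10 * 0.68 / (0.63 * (1 - 0.68))
V = 6.8 / (0.63 * 0.32)
V = 6.8 / 0.2016
V = 33.73 L


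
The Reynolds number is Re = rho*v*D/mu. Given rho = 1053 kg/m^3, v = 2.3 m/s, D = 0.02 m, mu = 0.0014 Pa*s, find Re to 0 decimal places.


Re = rho * v * D / mu
Re = 1053 * 2.3 * 0.02 / 0.0014
Re = 48.438 / 0.0014
Re = 34599


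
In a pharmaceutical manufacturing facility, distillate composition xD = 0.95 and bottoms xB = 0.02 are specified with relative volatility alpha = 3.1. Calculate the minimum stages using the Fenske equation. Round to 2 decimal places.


N_min = ln((xD*(1-xB))/(xB*(1-xD))) / ln(alpha)
Numerator inside ln: 0.931 / 0.001 = 931.0
ln(931.0) = 6.836259
ln(alpha) = ln(3.1) = 1.131402
N_min = 6.836259 / 1.131402 = 6.04


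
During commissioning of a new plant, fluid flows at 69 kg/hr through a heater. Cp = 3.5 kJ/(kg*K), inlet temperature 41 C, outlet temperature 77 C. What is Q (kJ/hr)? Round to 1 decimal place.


Q = m_dot * Cp * (T2 - T1)
Q = 69 * 3.5 * (77 - 41)
Q = 69 * 3.5 * 36
Q = 8694.0 kJ/hr


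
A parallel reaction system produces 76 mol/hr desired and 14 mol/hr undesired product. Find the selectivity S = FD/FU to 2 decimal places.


S = desired product rate / undesired product rate
S = 76 / 14
S = 5.43


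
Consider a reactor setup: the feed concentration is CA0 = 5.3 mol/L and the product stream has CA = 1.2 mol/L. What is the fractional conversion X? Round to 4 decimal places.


X = (CA0 - CA) / CA0
X = (5.3 - 1.2) / 5.3
X = 4.1 / 5.3
X = 0.7736


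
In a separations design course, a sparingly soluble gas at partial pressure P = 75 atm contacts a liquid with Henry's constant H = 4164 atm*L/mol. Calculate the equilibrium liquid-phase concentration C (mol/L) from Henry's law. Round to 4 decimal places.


C = P / H
C = 75 / 4164
C = 0.0180 mol/L


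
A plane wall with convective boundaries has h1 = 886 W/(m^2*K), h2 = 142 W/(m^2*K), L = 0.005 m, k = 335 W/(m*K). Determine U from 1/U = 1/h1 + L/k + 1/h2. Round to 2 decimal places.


1/U = 1/h1 + L/k + 1/h2
1/U = 1/886 + 0.005/335 + 1/142
1/U = 0.0011286682 + 1.49254e-05 + 0.0070422535
1/U = 0.0081858471
U = 122.16 W/(m^2*K)


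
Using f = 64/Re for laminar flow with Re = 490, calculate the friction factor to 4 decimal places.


f = 64 / Re
f = 64 / 490
f = 0.1306


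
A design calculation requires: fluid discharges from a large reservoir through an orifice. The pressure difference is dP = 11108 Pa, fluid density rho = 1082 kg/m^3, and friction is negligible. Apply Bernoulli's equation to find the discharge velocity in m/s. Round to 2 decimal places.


v = sqrt(2*dP/rho)
v = sqrt(2*11108/1082)
v = sqrt(20.532348)
v = 4.53 m/s


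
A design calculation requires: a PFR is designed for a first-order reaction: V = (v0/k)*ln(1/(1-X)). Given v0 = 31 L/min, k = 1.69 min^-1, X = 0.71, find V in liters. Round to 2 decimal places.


V = (v0/k) * ln(1/(1-X))
V = (31/1.69) * ln(1/(1-0.71))
V = 18.343195 * ln(3.448276)
V = 18.343195 * 1.237874
V = 22.71 L


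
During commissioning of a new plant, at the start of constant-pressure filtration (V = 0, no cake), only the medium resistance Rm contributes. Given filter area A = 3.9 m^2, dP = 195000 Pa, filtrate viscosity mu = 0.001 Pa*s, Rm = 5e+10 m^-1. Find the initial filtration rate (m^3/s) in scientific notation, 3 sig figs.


rate = A * dP / (mu * Rm)
rate = 3.9 * 195000 / (0.001 * 5e+10)
rate = 760500.0 / 5.000e+07
rate = 1.52e-02 m^3/s


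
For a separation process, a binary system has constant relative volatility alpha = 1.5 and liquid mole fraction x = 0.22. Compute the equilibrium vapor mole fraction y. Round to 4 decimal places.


y = alpha*x / (1 + (alpha-1)*x)
y = 1.5*0.22 / (1 + (1.5-1)*0.22)
y = 0.33 / (1 + 0.11)
y = 0.33 / 1.11
y = 0.2973


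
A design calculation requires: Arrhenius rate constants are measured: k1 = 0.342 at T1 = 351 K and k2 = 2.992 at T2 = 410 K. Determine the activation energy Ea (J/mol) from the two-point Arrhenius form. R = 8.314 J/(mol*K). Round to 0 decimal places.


Ea = R * ln(k2/k1) / (1/T1 - 1/T2)
ln(k2/k1) = ln(2.992/0.342) = 2.1688866
1/T1 - 1/T2 = 1/351 - 1/410 = 0.000409978459
Ea = 8.314 * 2.1688866 / 0.000409978459
Ea = 43983 J/mol


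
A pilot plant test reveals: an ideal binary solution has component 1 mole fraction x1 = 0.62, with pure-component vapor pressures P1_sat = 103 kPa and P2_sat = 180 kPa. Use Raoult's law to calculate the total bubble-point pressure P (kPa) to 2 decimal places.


P = x1*P1_sat + x2*P2_sat
x2 = 1 - x1 = 1 - 0.62 = 0.38
P = 0.62*103 + 0.38*180
P = 63.86 + 68.4
P = 132.26 kPa


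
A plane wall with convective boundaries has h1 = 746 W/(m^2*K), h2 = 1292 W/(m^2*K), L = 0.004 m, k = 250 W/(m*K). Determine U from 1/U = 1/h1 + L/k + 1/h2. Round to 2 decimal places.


1/U = 1/h1 + L/k + 1/h2
1/U = 1/746 + 0.004/250 + 1/1292
1/U = 0.0013404826 + 1.6e-05 + 0.0007739938
1/U = 0.0021304764
U = 469.38 W/(m^2*K)


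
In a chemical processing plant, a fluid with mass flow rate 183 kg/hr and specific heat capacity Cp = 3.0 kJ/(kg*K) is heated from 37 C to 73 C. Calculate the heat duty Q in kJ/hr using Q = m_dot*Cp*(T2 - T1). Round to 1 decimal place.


Q = m_dot * Cp * (T2 - T1)
Q = 183 * 3.0 * (73 - 37)
Q = 183 * 3.0 * 36
Q = 19764.0 kJ/hr


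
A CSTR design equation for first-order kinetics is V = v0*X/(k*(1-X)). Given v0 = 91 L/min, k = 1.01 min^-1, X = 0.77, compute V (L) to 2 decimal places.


V = v0 * X / (k * (1 - X))
V = 91 * 0.77 / (1.01 * (1 - 0.77))
V = 70.07 / (1.01 * 0.23)
V = 70.07 / 0.2323
V = 301.64 L


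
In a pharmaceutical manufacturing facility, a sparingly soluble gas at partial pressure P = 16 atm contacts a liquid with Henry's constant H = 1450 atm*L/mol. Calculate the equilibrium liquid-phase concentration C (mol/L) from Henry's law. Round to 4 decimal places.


C = P / H
C = 16 / 1450
C = 0.0110 mol/L


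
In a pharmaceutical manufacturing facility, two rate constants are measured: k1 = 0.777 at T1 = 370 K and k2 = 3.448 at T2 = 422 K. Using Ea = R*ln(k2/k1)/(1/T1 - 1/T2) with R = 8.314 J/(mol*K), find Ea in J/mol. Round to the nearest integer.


Ea = R * ln(k2/k1) / (1/T1 - 1/T2)
ln(k2/k1) = ln(3.448/0.777) = 1.4901093
1/T1 - 1/T2 = 1/370 - 1/422 = 0.000333034456
Ea = 8.314 * 1.4901093 / 0.000333034456
Ea = 37200 J/mol


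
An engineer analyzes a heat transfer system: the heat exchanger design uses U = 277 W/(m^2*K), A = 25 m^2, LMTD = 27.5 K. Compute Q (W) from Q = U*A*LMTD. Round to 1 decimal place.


Q = U * A * LMTD
Q = 277 * 25 * 27.5
Q = 190437.5 W


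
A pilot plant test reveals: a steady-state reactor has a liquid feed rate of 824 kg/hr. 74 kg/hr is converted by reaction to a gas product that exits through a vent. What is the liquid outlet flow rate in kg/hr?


Steady-state mass balance on the main outlet: F_out = F_in - F_removed
F_out = 824 - 74
F_out = 750 kg/hr


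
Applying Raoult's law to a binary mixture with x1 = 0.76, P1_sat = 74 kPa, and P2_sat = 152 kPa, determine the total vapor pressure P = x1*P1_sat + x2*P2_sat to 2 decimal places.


P = x1*P1_sat + x2*P2_sat
x2 = 1 - x1 = 1 - 0.76 = 0.24
P = 0.76*74 + 0.24*152
P = 56.24 + 36.48
P = 92.72 kPa


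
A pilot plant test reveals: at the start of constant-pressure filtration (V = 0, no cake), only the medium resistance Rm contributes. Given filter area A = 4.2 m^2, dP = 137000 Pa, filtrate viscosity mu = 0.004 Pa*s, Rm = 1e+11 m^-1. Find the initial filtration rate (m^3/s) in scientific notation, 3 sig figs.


rate = A * dP / (mu * Rm)
rate = 4.2 * 137000 / (0.004 * 1e+11)
rate = 575400.0 / 4.000e+08
rate = 1.44e-03 m^3/s


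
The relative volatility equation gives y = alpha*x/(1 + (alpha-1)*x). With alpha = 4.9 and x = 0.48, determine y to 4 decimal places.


y = alpha*x / (1 + (alpha-1)*x)
y = 4.9*0.48 / (1 + (4.9-1)*0.48)
y = 2.352 / (1 + 1.872)
y = 2.352 / 2.872
y = 0.8189


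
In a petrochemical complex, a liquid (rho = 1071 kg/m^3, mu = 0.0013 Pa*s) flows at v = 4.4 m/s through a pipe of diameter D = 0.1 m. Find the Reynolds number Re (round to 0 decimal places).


Re = rho * v * D / mu
Re = 1071 * 4.4 * 0.1 / 0.0013
Re = 471.24 / 0.0013
Re = 362492


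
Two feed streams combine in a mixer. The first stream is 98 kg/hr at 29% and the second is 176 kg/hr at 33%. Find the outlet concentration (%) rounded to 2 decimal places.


Mass balance on solute: F1*x1 + F2*x2 = F3*x3
F3 = F1 + F2 = 98 + 176 = 274 kg/hr
x3 = (F1*x1 + F2*x2)/F3
x3 = (98*0.29 + 176*0.33) / 274
x3 = 31.57%


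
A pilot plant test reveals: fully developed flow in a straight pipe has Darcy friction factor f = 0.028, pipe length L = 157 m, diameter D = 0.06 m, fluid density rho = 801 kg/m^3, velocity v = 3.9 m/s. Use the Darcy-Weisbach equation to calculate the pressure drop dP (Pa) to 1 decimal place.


dP = f * (L/D) * (rho*v^2/2)
dP = 0.028 * (157/0.06) * (801*3.9^2/2)
L/D = 2616.66666667
rho*v^2/2 = 801*15.21/2 = 6091.605
dP = 0.028 * 2616.66666667 * 6091.605
dP = 446311.6 Pa


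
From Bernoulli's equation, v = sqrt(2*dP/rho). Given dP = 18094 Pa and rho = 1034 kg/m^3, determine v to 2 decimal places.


v = sqrt(2*dP/rho)
v = sqrt(2*18094/1034)
v = sqrt(34.998066)
v = 5.92 m/s


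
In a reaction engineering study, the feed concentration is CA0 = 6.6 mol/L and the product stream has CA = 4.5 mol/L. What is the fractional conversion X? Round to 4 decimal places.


X = (CA0 - CA) / CA0
X = (6.6 - 4.5) / 6.6
X = 2.1 / 6.6
X = 0.3182


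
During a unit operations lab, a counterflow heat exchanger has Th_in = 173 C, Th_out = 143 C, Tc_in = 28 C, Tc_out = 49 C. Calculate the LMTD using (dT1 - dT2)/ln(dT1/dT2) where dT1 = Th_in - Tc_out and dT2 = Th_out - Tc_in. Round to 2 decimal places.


dT1 = Th_in - Tc_out = 173 - 49 = 124
dT2 = Th_out - Tc_in = 143 - 28 = 115
LMTD = (dT1 - dT2) / ln(dT1/dT2)
LMTD = (124 - 115) / ln(124/115)
LMTD = 119.44 K


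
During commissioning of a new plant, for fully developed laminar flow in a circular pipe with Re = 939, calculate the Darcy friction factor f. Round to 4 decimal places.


f = 64 / Re
f = 64 / 939
f = 0.0682


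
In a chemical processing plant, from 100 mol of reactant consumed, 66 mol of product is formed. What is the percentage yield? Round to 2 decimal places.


Yield = (moles product / moles consumed) * 100%
Yield = (66 / 100) * 100
Yield = 0.66 * 100
Yield = 66.00%


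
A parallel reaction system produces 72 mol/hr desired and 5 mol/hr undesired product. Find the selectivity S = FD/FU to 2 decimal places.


S = desired product rate / undesired product rate
S = 72 / 5
S = 14.40


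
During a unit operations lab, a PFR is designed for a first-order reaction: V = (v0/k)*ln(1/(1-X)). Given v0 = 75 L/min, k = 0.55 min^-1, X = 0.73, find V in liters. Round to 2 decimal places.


V = (v0/k) * ln(1/(1-X))
V = (75/0.55) * ln(1/(1-0.73))
V = 136.363636 * ln(3.703704)
V = 136.363636 * 1.309333
V = 178.55 L


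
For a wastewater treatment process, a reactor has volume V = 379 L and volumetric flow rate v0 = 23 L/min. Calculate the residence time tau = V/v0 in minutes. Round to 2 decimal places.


tau = V / v0
tau = 379 / 23
tau = 16.48 min


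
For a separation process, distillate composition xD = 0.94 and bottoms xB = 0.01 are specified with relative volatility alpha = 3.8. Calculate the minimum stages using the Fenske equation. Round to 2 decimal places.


N_min = ln((xD*(1-xB))/(xB*(1-xD))) / ln(alpha)
Numerator inside ln: 0.9306 / 0.0006 = 1551.0
ln(1551.0) = 7.346655
ln(alpha) = ln(3.8) = 1.335001
N_min = 7.346655 / 1.335001 = 5.50


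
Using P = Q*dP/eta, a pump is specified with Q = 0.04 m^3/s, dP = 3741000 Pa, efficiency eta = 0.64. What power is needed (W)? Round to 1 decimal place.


P = Q * dP / eta
P = 0.04 * 3741000 / 0.64
P = 149640.0 / 0.64
P = 233812.5 W


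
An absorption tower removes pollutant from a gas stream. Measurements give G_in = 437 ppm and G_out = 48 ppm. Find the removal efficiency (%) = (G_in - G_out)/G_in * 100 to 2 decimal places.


Efficiency = (G_in - G_out) / G_in * 100%
Efficiency = (437 - 48) / 437 * 100
Efficiency = 389 / 437 * 100
Efficiency = 89.02%


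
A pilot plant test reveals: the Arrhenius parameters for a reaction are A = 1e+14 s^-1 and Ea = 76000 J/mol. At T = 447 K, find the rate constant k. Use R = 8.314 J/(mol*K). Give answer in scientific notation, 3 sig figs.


k = A * exp(-Ea/(R*T))
k = 1e+14 * exp(-76000 / (8.314 * 447))
k = 1e+14 * exp(-20.450129)
k = 1.31e+05


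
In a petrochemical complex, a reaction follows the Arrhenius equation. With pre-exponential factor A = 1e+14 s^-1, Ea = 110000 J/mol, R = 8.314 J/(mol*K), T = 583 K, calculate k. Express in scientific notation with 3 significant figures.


k = A * exp(-Ea/(R*T))
k = 1e+14 * exp(-110000 / (8.314 * 583))
k = 1e+14 * exp(-22.69416)
k = 1.39e+04


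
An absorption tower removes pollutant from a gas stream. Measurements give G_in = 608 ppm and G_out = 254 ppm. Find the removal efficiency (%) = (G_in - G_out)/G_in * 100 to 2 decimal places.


Efficiency = (G_in - G_out) / G_in * 100%
Efficiency = (608 - 254) / 608 * 100
Efficiency = 354 / 608 * 100
Efficiency = 58.22%


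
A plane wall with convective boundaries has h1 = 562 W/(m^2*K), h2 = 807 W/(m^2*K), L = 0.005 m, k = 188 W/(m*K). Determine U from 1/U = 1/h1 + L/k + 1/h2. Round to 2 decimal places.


1/U = 1/h1 + L/k + 1/h2
1/U = 1/562 + 0.005/188 + 1/807
1/U = 0.0017793594 + 2.65957e-05 + 0.0012391574
1/U = 0.0030451125
U = 328.40 W/(m^2*K)


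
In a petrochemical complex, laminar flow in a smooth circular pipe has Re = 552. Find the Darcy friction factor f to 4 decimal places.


f = 64 / Re
f = 64 / 552
f = 0.1159


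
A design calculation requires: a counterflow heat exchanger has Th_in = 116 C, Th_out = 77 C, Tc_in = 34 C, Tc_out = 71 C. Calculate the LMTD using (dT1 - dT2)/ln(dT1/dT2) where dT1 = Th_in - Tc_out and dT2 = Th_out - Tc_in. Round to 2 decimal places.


dT1 = Th_in - Tc_out = 116 - 71 = 45
dT2 = Th_out - Tc_in = 77 - 34 = 43
LMTD = (dT1 - dT2) / ln(dT1/dT2)
LMTD = (45 - 43) / ln(45/43)
LMTD = 43.99 K


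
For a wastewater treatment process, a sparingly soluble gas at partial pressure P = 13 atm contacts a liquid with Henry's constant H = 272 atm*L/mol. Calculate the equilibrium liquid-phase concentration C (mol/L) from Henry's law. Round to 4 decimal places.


C = P / H
C = 13 / 272
C = 0.0478 mol/L


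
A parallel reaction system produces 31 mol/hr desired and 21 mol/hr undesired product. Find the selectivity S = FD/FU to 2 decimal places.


S = desired product rate / undesired product rate
S = 31 / 21
S = 1.48


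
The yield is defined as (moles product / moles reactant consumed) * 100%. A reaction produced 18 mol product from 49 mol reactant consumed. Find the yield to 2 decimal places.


Yield = (moles product / moles consumed) * 100%
Yield = (18 / 49) * 100
Yield = 0.3673 * 100
Yield = 36.73%


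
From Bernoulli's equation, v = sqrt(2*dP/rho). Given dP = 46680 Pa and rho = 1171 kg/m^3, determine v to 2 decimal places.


v = sqrt(2*dP/rho)
v = sqrt(2*46680/1171)
v = sqrt(79.726729)
v = 8.93 m/s


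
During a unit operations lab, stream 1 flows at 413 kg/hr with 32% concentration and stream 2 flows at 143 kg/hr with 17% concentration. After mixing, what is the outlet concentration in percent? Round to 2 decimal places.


Mass balance on solute: F1*x1 + F2*x2 = F3*x3
F3 = F1 + F2 = 413 + 143 = 556 kg/hr
x3 = (F1*x1 + F2*x2)/F3
x3 = (413*0.32 + 143*0.17) / 556
x3 = 28.14%


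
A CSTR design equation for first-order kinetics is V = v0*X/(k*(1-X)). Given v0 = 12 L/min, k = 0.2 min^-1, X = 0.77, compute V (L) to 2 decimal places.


V = v0 * X / (k * (1 - X))
V = 12 * 0.77 / (0.2 * (1 - 0.77))
V = 9.24 / (0.2 * 0.23)
V = 9.24 / 0.046
V = 200.87 L


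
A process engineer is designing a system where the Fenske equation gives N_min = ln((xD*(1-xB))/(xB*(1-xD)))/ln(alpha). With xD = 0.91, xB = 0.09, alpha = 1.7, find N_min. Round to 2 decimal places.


N_min = ln((xD*(1-xB))/(xB*(1-xD))) / ln(alpha)
Numerator inside ln: 0.8281 / 0.0081 = 102.234568
ln(102.234568) = 4.62727
ln(alpha) = ln(1.7) = 0.530628
N_min = 4.62727 / 0.530628 = 8.72


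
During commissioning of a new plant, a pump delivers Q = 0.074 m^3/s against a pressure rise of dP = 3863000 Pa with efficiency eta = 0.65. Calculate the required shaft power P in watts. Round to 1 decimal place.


P = Q * dP / eta
P = 0.074 * 3863000 / 0.65
P = 285862.0 / 0.65
P = 439787.7 W


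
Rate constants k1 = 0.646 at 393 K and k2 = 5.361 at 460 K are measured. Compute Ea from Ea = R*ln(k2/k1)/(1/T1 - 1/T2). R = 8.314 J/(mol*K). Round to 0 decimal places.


Ea = R * ln(k2/k1) / (1/T1 - 1/T2)
ln(k2/k1) = ln(5.361/0.646) = 2.1161063
1/T1 - 1/T2 = 1/393 - 1/460 = 0.000370616219
Ea = 8.314 * 2.1161063 / 0.000370616219
Ea = 47470 J/mol


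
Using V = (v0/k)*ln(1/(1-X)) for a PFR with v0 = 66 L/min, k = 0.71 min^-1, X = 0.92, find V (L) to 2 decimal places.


V = (v0/k) * ln(1/(1-X))
V = (66/0.71) * ln(1/(1-0.92))
V = 92.957746 * ln(12.5)
V = 92.957746 * 2.525729
V = 234.79 L


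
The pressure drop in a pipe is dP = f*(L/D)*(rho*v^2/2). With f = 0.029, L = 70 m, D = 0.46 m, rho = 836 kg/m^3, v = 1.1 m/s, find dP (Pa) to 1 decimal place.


dP = f * (L/D) * (rho*v^2/2)
dP = 0.029 * (70/0.46) * (836*1.1^2/2)
L/D = 152.17391304
rho*v^2/2 = 836*1.21/2 = 505.78
dP = 0.029 * 152.17391304 * 505.78
dP = 2232.0 Pa


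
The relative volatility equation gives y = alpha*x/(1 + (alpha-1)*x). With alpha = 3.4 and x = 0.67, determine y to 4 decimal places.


y = alpha*x / (1 + (alpha-1)*x)
y = 3.4*0.67 / (1 + (3.4-1)*0.67)
y = 2.278 / (1 + 1.608)
y = 2.278 / 2.608
y = 0.8735


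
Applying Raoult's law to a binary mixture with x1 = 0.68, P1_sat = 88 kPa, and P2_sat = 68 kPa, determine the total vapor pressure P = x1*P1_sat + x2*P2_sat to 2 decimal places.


P = x1*P1_sat + x2*P2_sat
x2 = 1 - x1 = 1 - 0.68 = 0.32
P = 0.68*88 + 0.32*68
P = 59.84 + 21.76
P = 81.60 kPa


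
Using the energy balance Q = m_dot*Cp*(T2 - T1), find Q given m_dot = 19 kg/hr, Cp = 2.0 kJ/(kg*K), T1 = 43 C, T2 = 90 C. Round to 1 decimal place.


Q = m_dot * Cp * (T2 - T1)
Q = 19 * 2.0 * (90 - 43)
Q = 19 * 2.0 * 47
Q = 1786.0 kJ/hr


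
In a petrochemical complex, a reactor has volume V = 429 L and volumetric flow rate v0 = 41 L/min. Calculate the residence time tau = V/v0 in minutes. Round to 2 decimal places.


tau = V / v0
tau = 429 / 41
tau = 10.46 min


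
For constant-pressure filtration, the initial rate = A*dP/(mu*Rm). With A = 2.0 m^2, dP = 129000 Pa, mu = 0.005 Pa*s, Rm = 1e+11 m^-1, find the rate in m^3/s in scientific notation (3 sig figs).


rate = A * dP / (mu * Rm)
rate = 2.0 * 129000 / (0.005 * 1e+11)
rate = 258000.0 / 5.000e+08
rate = 5.16e-04 m^3/s


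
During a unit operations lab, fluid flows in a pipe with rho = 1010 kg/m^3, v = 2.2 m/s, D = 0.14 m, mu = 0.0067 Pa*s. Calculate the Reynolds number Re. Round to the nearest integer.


Re = rho * v * D / mu
Re = 1010 * 2.2 * 0.14 / 0.0067
Re = 311.08 / 0.0067
Re = 46430


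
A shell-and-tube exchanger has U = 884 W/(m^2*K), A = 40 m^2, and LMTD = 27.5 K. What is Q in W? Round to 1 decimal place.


Q = U * A * LMTD
Q = 884 * 40 * 27.5
Q = 972400.0 W


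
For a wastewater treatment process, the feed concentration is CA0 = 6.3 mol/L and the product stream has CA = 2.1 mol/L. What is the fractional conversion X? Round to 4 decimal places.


X = (CA0 - CA) / CA0
X = (6.3 - 2.1) / 6.3
X = 4.2 / 6.3
X = 0.6667


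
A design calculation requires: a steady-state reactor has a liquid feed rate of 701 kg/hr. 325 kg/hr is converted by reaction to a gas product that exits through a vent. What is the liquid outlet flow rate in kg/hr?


Steady-state mass balance on the main outlet: F_out = F_in - F_removed
F_out = 701 - 325
F_out = 376 kg/hr


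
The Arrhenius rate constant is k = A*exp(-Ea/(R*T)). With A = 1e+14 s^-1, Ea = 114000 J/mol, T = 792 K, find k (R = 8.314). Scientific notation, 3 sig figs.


k = A * exp(-Ea/(R*T))
k = 1e+14 * exp(-114000 / (8.314 * 792))
k = 1e+14 * exp(-17.312893)
k = 3.03e+06


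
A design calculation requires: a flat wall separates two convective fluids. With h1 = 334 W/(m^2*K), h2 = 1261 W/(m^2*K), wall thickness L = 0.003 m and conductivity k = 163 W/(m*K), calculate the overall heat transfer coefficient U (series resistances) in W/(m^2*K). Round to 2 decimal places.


1/U = 1/h1 + L/k + 1/h2
1/U = 1/334 + 0.003/163 + 1/1261
1/U = 0.002994012 + 1.84049e-05 + 0.0007930214
1/U = 0.0038054383
U = 262.78 W/(m^2*K)


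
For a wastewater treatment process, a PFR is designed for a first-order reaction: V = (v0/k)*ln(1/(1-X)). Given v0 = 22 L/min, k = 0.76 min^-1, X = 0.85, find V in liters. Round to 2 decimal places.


V = (v0/k) * ln(1/(1-X))
V = (22/0.76) * ln(1/(1-0.85))
V = 28.947368 * ln(6.666667)
V = 28.947368 * 1.89712
V = 54.92 L


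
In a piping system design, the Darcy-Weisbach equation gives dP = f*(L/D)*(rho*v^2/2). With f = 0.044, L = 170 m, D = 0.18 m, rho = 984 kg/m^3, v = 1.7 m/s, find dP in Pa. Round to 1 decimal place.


dP = f * (L/D) * (rho*v^2/2)
dP = 0.044 * (170/0.18) * (984*1.7^2/2)
L/D = 944.44444444
rho*v^2/2 = 984*2.89/2 = 1421.88
dP = 0.044 * 944.44444444 * 1421.88
dP = 59087.0 Pa


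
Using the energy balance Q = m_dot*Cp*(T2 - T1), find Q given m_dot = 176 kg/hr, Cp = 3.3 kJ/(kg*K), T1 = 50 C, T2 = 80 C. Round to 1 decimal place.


Q = m_dot * Cp * (T2 - T1)
Q = 176 * 3.3 * (80 - 50)
Q = 176 * 3.3 * 30
Q = 17424.0 kJ/hr


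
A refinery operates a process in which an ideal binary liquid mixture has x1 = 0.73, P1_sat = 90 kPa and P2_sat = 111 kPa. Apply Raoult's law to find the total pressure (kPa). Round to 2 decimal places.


P = x1*P1_sat + x2*P2_sat
x2 = 1 - x1 = 1 - 0.73 = 0.27
P = 0.73*90 + 0.27*111
P = 65.7 + 29.97
P = 95.67 kPa


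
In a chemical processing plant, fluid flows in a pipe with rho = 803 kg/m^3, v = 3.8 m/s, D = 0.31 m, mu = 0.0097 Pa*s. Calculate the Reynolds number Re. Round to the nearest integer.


Re = rho * v * D / mu
Re = 803 * 3.8 * 0.31 / 0.0097
Re = 945.934 / 0.0097
Re = 97519


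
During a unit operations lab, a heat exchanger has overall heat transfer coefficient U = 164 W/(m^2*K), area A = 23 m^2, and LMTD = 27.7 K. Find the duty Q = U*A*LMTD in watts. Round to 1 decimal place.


Q = U * A * LMTD
Q = 164 * 23 * 27.7
Q = 104484.4 W


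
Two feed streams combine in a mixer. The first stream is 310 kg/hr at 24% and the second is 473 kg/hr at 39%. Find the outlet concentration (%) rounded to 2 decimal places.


Mass balance on solute: F1*x1 + F2*x2 = F3*x3
F3 = F1 + F2 = 310 + 473 = 783 kg/hr
x3 = (F1*x1 + F2*x2)/F3
x3 = (310*0.24 + 473*0.39) / 783
x3 = 33.06%


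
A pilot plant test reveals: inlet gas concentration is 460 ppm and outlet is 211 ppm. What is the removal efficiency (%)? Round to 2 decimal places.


Efficiency = (G_in - G_out) / G_in * 100%
Efficiency = (460 - 211) / 460 * 100
Efficiency = 249 / 460 * 100
Efficiency = 54.13%


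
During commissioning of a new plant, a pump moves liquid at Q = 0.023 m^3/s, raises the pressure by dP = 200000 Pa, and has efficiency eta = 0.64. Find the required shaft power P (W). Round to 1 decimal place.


P = Q * dP / eta
P = 0.023 * 200000 / 0.64
P = 4600.0 / 0.64
P = 7187.5 W


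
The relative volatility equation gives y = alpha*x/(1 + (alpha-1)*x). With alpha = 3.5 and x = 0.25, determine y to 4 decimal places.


y = alpha*x / (1 + (alpha-1)*x)
y = 3.5*0.25 / (1 + (3.5-1)*0.25)
y = 0.875 / (1 + 0.625)
y = 0.875 / 1.625
y = 0.5385


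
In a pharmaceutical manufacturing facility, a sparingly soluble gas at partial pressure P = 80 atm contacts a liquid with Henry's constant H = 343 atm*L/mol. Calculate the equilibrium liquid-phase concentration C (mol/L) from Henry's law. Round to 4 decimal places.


C = P / H
C = 80 / 343
C = 0.2332 mol/L


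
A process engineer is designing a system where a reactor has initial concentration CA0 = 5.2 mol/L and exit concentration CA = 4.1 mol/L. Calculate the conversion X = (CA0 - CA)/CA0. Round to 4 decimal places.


X = (CA0 - CA) / CA0
X = (5.2 - 4.1) / 5.2
X = 1.1 / 5.2
X = 0.2115


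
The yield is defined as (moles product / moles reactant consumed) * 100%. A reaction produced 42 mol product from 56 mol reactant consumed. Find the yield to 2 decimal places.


Yield = (moles product / moles consumed) * 100%
Yield = (42 / 56) * 100
Yield = 0.75 * 100
Yield = 75.00%


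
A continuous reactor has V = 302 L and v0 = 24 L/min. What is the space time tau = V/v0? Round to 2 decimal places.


tau = V / v0
tau = 302 / 24
tau = 12.58 min


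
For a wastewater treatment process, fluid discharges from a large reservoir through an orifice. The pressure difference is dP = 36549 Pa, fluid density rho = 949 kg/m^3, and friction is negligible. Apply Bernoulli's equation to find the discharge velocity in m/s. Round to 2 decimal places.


v = sqrt(2*dP/rho)
v = sqrt(2*36549/949)
v = sqrt(77.026344)
v = 8.78 m/s


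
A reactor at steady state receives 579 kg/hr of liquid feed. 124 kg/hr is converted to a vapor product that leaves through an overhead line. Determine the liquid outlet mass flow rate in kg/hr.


Steady-state mass balance on the main outlet: F_out = F_in - F_removed
F_out = 579 - 124
F_out = 455 kg/hr


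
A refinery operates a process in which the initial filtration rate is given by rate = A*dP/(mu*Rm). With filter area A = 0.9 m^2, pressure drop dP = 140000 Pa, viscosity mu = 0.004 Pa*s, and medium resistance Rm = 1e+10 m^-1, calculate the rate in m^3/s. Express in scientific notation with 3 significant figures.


rate = A * dP / (mu * Rm)
rate = 0.9 * 140000 / (0.004 * 1e+10)
rate = 126000.0 / 4.000e+07
rate = 3.15e-03 m^3/s


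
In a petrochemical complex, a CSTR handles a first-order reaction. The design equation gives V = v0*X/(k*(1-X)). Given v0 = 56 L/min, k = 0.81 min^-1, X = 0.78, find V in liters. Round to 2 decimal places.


V = v0 * X / (k * (1 - X))
V = 56 * 0.78 / (0.81 * (1 - 0.78))
V = 43.68 / (0.81 * 0.22)
V = 43.68 / 0.1782
V = 245.12 L
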